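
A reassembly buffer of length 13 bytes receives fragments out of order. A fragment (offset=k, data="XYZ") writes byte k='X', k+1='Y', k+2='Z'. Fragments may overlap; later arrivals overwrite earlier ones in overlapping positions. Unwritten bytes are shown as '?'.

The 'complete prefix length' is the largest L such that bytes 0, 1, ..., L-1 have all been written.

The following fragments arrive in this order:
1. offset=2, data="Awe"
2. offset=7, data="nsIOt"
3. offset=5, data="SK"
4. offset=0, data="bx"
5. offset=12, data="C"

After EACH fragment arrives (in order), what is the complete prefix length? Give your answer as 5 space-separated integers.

Fragment 1: offset=2 data="Awe" -> buffer=??Awe???????? -> prefix_len=0
Fragment 2: offset=7 data="nsIOt" -> buffer=??Awe??nsIOt? -> prefix_len=0
Fragment 3: offset=5 data="SK" -> buffer=??AweSKnsIOt? -> prefix_len=0
Fragment 4: offset=0 data="bx" -> buffer=bxAweSKnsIOt? -> prefix_len=12
Fragment 5: offset=12 data="C" -> buffer=bxAweSKnsIOtC -> prefix_len=13

Answer: 0 0 0 12 13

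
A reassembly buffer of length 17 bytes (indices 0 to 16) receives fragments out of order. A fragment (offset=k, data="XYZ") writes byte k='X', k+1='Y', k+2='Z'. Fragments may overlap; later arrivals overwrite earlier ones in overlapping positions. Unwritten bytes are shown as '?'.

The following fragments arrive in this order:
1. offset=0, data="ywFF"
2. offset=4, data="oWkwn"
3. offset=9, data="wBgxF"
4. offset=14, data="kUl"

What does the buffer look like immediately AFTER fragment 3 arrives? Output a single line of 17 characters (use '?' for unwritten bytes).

Fragment 1: offset=0 data="ywFF" -> buffer=ywFF?????????????
Fragment 2: offset=4 data="oWkwn" -> buffer=ywFFoWkwn????????
Fragment 3: offset=9 data="wBgxF" -> buffer=ywFFoWkwnwBgxF???

Answer: ywFFoWkwnwBgxF???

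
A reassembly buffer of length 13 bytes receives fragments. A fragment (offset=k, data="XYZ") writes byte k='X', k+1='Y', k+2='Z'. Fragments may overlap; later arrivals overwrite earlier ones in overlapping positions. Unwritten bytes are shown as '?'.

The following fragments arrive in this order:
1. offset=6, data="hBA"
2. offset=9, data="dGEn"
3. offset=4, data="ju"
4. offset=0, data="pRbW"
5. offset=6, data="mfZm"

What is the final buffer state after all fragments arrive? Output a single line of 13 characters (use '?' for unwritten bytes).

Fragment 1: offset=6 data="hBA" -> buffer=??????hBA????
Fragment 2: offset=9 data="dGEn" -> buffer=??????hBAdGEn
Fragment 3: offset=4 data="ju" -> buffer=????juhBAdGEn
Fragment 4: offset=0 data="pRbW" -> buffer=pRbWjuhBAdGEn
Fragment 5: offset=6 data="mfZm" -> buffer=pRbWjumfZmGEn

Answer: pRbWjumfZmGEn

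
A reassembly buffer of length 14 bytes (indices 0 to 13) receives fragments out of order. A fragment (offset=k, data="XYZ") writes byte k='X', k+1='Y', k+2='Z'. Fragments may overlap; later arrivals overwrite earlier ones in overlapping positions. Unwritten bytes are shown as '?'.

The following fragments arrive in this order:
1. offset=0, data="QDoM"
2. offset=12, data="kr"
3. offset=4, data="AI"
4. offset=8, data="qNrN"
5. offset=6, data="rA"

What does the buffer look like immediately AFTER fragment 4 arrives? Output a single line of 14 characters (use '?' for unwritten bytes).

Fragment 1: offset=0 data="QDoM" -> buffer=QDoM??????????
Fragment 2: offset=12 data="kr" -> buffer=QDoM????????kr
Fragment 3: offset=4 data="AI" -> buffer=QDoMAI??????kr
Fragment 4: offset=8 data="qNrN" -> buffer=QDoMAI??qNrNkr

Answer: QDoMAI??qNrNkr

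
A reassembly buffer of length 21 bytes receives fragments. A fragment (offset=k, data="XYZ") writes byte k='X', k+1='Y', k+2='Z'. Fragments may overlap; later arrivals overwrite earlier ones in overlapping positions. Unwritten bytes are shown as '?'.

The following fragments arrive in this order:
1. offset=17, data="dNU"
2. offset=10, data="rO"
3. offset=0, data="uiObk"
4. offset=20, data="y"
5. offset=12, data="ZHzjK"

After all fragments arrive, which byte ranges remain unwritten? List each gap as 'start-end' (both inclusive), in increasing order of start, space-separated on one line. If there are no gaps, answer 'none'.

Fragment 1: offset=17 len=3
Fragment 2: offset=10 len=2
Fragment 3: offset=0 len=5
Fragment 4: offset=20 len=1
Fragment 5: offset=12 len=5
Gaps: 5-9

Answer: 5-9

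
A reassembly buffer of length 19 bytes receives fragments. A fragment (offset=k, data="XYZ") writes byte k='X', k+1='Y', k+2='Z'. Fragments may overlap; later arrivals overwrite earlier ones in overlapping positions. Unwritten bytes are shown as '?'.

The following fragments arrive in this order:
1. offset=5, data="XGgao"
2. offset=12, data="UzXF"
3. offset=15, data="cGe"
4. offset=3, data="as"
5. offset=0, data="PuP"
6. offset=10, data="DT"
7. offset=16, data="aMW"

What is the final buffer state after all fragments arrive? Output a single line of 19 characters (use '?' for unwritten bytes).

Fragment 1: offset=5 data="XGgao" -> buffer=?????XGgao?????????
Fragment 2: offset=12 data="UzXF" -> buffer=?????XGgao??UzXF???
Fragment 3: offset=15 data="cGe" -> buffer=?????XGgao??UzXcGe?
Fragment 4: offset=3 data="as" -> buffer=???asXGgao??UzXcGe?
Fragment 5: offset=0 data="PuP" -> buffer=PuPasXGgao??UzXcGe?
Fragment 6: offset=10 data="DT" -> buffer=PuPasXGgaoDTUzXcGe?
Fragment 7: offset=16 data="aMW" -> buffer=PuPasXGgaoDTUzXcaMW

Answer: PuPasXGgaoDTUzXcaMW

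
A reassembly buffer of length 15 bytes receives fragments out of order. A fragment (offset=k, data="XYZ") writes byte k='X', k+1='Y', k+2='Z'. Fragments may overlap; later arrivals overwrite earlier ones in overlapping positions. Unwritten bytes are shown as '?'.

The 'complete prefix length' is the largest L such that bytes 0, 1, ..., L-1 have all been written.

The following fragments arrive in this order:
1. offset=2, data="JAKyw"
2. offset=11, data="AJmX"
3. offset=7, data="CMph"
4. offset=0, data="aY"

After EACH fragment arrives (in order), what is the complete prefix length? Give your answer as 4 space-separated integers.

Fragment 1: offset=2 data="JAKyw" -> buffer=??JAKyw???????? -> prefix_len=0
Fragment 2: offset=11 data="AJmX" -> buffer=??JAKyw????AJmX -> prefix_len=0
Fragment 3: offset=7 data="CMph" -> buffer=??JAKywCMphAJmX -> prefix_len=0
Fragment 4: offset=0 data="aY" -> buffer=aYJAKywCMphAJmX -> prefix_len=15

Answer: 0 0 0 15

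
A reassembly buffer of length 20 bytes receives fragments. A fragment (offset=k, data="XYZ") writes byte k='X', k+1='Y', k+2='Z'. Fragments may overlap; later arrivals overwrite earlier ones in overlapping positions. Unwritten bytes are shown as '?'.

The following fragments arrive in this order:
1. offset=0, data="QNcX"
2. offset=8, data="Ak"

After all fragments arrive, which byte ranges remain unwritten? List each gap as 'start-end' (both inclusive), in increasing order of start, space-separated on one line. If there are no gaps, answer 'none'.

Fragment 1: offset=0 len=4
Fragment 2: offset=8 len=2
Gaps: 4-7 10-19

Answer: 4-7 10-19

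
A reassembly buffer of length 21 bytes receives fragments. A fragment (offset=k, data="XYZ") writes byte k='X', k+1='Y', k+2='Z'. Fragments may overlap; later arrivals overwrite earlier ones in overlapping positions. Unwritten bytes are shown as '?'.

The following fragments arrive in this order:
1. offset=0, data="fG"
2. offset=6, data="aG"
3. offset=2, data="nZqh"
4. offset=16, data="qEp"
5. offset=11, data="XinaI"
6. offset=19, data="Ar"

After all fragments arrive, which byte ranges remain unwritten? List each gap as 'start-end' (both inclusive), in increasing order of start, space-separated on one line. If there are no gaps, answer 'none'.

Fragment 1: offset=0 len=2
Fragment 2: offset=6 len=2
Fragment 3: offset=2 len=4
Fragment 4: offset=16 len=3
Fragment 5: offset=11 len=5
Fragment 6: offset=19 len=2
Gaps: 8-10

Answer: 8-10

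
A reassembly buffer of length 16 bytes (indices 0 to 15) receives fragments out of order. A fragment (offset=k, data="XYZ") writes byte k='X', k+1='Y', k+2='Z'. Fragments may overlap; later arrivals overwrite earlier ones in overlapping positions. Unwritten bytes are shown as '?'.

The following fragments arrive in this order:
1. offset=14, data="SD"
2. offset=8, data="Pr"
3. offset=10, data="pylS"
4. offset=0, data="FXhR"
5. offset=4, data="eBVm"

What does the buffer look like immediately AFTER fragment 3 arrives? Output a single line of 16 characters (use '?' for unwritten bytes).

Answer: ????????PrpylSSD

Derivation:
Fragment 1: offset=14 data="SD" -> buffer=??????????????SD
Fragment 2: offset=8 data="Pr" -> buffer=????????Pr????SD
Fragment 3: offset=10 data="pylS" -> buffer=????????PrpylSSD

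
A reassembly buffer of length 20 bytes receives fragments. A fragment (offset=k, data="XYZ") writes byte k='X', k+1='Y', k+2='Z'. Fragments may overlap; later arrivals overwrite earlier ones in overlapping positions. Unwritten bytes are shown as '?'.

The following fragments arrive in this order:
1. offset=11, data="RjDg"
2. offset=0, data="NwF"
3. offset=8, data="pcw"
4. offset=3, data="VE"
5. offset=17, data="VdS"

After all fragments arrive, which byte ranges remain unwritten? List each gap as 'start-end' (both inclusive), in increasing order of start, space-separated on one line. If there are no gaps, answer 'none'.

Fragment 1: offset=11 len=4
Fragment 2: offset=0 len=3
Fragment 3: offset=8 len=3
Fragment 4: offset=3 len=2
Fragment 5: offset=17 len=3
Gaps: 5-7 15-16

Answer: 5-7 15-16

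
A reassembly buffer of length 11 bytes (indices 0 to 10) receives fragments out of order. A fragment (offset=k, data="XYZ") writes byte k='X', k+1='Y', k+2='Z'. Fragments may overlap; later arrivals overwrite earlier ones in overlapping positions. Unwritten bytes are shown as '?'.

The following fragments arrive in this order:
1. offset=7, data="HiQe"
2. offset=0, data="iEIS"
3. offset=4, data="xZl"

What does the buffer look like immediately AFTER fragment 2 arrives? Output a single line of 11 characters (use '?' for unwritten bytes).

Answer: iEIS???HiQe

Derivation:
Fragment 1: offset=7 data="HiQe" -> buffer=???????HiQe
Fragment 2: offset=0 data="iEIS" -> buffer=iEIS???HiQe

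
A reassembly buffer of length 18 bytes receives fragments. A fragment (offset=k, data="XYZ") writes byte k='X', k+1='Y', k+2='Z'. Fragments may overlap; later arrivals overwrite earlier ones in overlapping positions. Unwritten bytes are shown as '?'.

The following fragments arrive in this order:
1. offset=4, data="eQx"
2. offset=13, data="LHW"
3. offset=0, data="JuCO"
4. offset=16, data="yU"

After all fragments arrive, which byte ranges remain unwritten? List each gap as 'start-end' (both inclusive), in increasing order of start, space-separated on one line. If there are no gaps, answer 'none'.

Answer: 7-12

Derivation:
Fragment 1: offset=4 len=3
Fragment 2: offset=13 len=3
Fragment 3: offset=0 len=4
Fragment 4: offset=16 len=2
Gaps: 7-12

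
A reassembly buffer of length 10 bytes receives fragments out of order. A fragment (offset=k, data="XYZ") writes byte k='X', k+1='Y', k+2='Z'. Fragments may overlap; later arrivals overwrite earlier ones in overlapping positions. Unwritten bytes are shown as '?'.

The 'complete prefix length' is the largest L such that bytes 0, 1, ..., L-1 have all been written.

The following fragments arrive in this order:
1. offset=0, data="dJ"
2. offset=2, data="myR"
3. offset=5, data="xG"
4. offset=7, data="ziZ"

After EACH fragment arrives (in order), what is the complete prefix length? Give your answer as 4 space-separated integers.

Fragment 1: offset=0 data="dJ" -> buffer=dJ???????? -> prefix_len=2
Fragment 2: offset=2 data="myR" -> buffer=dJmyR????? -> prefix_len=5
Fragment 3: offset=5 data="xG" -> buffer=dJmyRxG??? -> prefix_len=7
Fragment 4: offset=7 data="ziZ" -> buffer=dJmyRxGziZ -> prefix_len=10

Answer: 2 5 7 10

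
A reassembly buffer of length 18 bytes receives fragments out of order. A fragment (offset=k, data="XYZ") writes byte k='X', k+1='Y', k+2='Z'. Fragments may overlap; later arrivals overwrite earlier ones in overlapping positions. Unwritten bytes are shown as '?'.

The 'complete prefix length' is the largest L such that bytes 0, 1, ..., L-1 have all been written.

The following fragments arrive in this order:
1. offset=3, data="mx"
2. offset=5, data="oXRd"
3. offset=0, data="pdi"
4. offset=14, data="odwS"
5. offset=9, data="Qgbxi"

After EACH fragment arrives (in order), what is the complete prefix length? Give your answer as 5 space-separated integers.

Answer: 0 0 9 9 18

Derivation:
Fragment 1: offset=3 data="mx" -> buffer=???mx????????????? -> prefix_len=0
Fragment 2: offset=5 data="oXRd" -> buffer=???mxoXRd????????? -> prefix_len=0
Fragment 3: offset=0 data="pdi" -> buffer=pdimxoXRd????????? -> prefix_len=9
Fragment 4: offset=14 data="odwS" -> buffer=pdimxoXRd?????odwS -> prefix_len=9
Fragment 5: offset=9 data="Qgbxi" -> buffer=pdimxoXRdQgbxiodwS -> prefix_len=18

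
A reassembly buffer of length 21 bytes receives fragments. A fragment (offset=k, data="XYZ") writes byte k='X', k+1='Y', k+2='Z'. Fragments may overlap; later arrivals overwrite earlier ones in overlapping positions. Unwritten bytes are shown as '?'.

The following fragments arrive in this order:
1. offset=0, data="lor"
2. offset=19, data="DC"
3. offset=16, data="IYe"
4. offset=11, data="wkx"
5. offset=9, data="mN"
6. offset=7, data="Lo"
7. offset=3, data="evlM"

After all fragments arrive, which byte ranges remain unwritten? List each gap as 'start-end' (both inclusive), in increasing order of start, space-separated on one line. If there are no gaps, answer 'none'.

Fragment 1: offset=0 len=3
Fragment 2: offset=19 len=2
Fragment 3: offset=16 len=3
Fragment 4: offset=11 len=3
Fragment 5: offset=9 len=2
Fragment 6: offset=7 len=2
Fragment 7: offset=3 len=4
Gaps: 14-15

Answer: 14-15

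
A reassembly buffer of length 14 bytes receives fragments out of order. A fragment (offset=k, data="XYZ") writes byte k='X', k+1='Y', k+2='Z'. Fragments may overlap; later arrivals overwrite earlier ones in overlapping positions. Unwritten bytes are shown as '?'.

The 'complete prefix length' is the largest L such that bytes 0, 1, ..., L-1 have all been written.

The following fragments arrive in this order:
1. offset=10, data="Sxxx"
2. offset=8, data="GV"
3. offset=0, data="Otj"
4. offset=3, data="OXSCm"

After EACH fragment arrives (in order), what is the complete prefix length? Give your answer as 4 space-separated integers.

Fragment 1: offset=10 data="Sxxx" -> buffer=??????????Sxxx -> prefix_len=0
Fragment 2: offset=8 data="GV" -> buffer=????????GVSxxx -> prefix_len=0
Fragment 3: offset=0 data="Otj" -> buffer=Otj?????GVSxxx -> prefix_len=3
Fragment 4: offset=3 data="OXSCm" -> buffer=OtjOXSCmGVSxxx -> prefix_len=14

Answer: 0 0 3 14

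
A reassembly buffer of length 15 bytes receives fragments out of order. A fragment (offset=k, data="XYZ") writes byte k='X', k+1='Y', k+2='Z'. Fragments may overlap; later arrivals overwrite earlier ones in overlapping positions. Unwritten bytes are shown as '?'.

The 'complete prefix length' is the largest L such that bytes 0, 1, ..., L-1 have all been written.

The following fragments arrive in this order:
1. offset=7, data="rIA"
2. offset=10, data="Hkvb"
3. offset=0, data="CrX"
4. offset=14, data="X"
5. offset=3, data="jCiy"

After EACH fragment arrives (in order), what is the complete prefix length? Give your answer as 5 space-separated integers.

Answer: 0 0 3 3 15

Derivation:
Fragment 1: offset=7 data="rIA" -> buffer=???????rIA????? -> prefix_len=0
Fragment 2: offset=10 data="Hkvb" -> buffer=???????rIAHkvb? -> prefix_len=0
Fragment 3: offset=0 data="CrX" -> buffer=CrX????rIAHkvb? -> prefix_len=3
Fragment 4: offset=14 data="X" -> buffer=CrX????rIAHkvbX -> prefix_len=3
Fragment 5: offset=3 data="jCiy" -> buffer=CrXjCiyrIAHkvbX -> prefix_len=15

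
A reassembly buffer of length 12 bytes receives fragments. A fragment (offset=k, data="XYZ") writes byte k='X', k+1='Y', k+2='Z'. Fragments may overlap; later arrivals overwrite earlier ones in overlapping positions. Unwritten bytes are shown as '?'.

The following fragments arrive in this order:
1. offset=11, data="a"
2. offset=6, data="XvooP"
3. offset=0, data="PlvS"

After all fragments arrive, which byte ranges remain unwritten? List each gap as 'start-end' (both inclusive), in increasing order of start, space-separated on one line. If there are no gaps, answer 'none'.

Answer: 4-5

Derivation:
Fragment 1: offset=11 len=1
Fragment 2: offset=6 len=5
Fragment 3: offset=0 len=4
Gaps: 4-5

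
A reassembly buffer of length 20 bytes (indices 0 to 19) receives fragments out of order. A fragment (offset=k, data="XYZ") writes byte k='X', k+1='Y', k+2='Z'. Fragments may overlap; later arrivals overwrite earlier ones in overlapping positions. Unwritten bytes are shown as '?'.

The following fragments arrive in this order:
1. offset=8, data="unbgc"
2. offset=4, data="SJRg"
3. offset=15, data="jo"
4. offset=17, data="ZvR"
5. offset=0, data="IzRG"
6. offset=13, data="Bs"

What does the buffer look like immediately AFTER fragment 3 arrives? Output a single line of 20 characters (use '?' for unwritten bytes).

Fragment 1: offset=8 data="unbgc" -> buffer=????????unbgc???????
Fragment 2: offset=4 data="SJRg" -> buffer=????SJRgunbgc???????
Fragment 3: offset=15 data="jo" -> buffer=????SJRgunbgc??jo???

Answer: ????SJRgunbgc??jo???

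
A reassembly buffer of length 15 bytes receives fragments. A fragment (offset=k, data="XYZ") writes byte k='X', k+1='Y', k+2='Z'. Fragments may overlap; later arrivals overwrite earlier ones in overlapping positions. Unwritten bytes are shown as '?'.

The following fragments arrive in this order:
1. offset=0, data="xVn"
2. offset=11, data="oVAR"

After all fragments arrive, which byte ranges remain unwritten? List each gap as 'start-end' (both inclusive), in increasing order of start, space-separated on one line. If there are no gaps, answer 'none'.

Fragment 1: offset=0 len=3
Fragment 2: offset=11 len=4
Gaps: 3-10

Answer: 3-10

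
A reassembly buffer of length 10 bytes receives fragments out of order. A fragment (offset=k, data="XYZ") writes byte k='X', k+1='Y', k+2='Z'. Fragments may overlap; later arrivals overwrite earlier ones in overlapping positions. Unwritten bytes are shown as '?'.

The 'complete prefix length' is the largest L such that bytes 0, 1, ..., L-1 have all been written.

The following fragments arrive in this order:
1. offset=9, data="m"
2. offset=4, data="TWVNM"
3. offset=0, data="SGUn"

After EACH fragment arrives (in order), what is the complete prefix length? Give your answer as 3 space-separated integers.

Fragment 1: offset=9 data="m" -> buffer=?????????m -> prefix_len=0
Fragment 2: offset=4 data="TWVNM" -> buffer=????TWVNMm -> prefix_len=0
Fragment 3: offset=0 data="SGUn" -> buffer=SGUnTWVNMm -> prefix_len=10

Answer: 0 0 10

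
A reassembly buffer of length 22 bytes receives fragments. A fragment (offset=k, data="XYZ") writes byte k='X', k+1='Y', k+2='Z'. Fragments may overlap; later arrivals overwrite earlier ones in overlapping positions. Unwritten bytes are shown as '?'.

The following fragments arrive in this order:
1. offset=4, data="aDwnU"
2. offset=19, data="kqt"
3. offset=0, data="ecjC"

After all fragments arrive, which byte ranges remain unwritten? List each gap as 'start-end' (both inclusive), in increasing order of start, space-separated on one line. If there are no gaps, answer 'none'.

Fragment 1: offset=4 len=5
Fragment 2: offset=19 len=3
Fragment 3: offset=0 len=4
Gaps: 9-18

Answer: 9-18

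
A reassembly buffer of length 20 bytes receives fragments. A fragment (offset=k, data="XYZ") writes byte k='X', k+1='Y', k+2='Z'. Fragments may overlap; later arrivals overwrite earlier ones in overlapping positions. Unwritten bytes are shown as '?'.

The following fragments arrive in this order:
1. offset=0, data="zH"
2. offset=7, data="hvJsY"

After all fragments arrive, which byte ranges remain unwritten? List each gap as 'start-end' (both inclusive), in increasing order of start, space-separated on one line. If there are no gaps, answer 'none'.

Answer: 2-6 12-19

Derivation:
Fragment 1: offset=0 len=2
Fragment 2: offset=7 len=5
Gaps: 2-6 12-19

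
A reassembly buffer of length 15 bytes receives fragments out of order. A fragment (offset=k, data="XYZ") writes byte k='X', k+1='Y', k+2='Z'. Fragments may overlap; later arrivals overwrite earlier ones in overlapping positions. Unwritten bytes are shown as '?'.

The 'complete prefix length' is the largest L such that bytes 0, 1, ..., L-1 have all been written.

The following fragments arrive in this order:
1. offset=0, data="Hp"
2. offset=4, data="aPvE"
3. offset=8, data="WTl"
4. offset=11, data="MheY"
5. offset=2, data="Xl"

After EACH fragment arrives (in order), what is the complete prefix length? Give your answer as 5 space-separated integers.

Fragment 1: offset=0 data="Hp" -> buffer=Hp????????????? -> prefix_len=2
Fragment 2: offset=4 data="aPvE" -> buffer=Hp??aPvE??????? -> prefix_len=2
Fragment 3: offset=8 data="WTl" -> buffer=Hp??aPvEWTl???? -> prefix_len=2
Fragment 4: offset=11 data="MheY" -> buffer=Hp??aPvEWTlMheY -> prefix_len=2
Fragment 5: offset=2 data="Xl" -> buffer=HpXlaPvEWTlMheY -> prefix_len=15

Answer: 2 2 2 2 15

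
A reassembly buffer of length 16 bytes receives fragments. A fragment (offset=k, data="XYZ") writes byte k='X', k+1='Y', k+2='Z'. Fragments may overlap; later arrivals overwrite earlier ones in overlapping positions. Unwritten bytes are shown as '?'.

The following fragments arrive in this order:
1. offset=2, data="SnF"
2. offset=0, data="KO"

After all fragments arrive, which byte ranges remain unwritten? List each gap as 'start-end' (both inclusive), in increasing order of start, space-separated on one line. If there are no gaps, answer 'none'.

Answer: 5-15

Derivation:
Fragment 1: offset=2 len=3
Fragment 2: offset=0 len=2
Gaps: 5-15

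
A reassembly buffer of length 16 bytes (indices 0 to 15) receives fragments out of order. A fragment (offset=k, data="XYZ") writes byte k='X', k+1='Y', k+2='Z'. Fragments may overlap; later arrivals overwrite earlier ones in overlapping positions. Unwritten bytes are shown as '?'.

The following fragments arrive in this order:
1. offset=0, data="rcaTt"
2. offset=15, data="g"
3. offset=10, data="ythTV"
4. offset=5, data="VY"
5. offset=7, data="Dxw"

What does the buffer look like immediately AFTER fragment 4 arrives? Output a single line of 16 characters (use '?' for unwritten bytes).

Answer: rcaTtVY???ythTVg

Derivation:
Fragment 1: offset=0 data="rcaTt" -> buffer=rcaTt???????????
Fragment 2: offset=15 data="g" -> buffer=rcaTt??????????g
Fragment 3: offset=10 data="ythTV" -> buffer=rcaTt?????ythTVg
Fragment 4: offset=5 data="VY" -> buffer=rcaTtVY???ythTVg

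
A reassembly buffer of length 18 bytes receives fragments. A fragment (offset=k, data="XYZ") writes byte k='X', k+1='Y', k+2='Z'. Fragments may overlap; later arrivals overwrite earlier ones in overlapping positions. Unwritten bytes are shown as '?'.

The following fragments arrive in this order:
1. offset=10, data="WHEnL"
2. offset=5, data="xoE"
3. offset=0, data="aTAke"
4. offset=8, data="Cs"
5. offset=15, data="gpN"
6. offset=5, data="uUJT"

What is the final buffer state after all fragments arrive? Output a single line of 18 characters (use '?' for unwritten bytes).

Fragment 1: offset=10 data="WHEnL" -> buffer=??????????WHEnL???
Fragment 2: offset=5 data="xoE" -> buffer=?????xoE??WHEnL???
Fragment 3: offset=0 data="aTAke" -> buffer=aTAkexoE??WHEnL???
Fragment 4: offset=8 data="Cs" -> buffer=aTAkexoECsWHEnL???
Fragment 5: offset=15 data="gpN" -> buffer=aTAkexoECsWHEnLgpN
Fragment 6: offset=5 data="uUJT" -> buffer=aTAkeuUJTsWHEnLgpN

Answer: aTAkeuUJTsWHEnLgpN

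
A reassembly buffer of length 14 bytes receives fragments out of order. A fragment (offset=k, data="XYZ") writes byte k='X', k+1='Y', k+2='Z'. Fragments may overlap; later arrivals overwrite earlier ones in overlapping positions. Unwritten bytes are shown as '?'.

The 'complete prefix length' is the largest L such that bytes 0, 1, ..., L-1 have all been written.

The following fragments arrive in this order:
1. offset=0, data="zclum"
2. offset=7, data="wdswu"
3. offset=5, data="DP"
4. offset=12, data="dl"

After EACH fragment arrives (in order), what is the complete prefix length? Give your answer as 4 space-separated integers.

Fragment 1: offset=0 data="zclum" -> buffer=zclum????????? -> prefix_len=5
Fragment 2: offset=7 data="wdswu" -> buffer=zclum??wdswu?? -> prefix_len=5
Fragment 3: offset=5 data="DP" -> buffer=zclumDPwdswu?? -> prefix_len=12
Fragment 4: offset=12 data="dl" -> buffer=zclumDPwdswudl -> prefix_len=14

Answer: 5 5 12 14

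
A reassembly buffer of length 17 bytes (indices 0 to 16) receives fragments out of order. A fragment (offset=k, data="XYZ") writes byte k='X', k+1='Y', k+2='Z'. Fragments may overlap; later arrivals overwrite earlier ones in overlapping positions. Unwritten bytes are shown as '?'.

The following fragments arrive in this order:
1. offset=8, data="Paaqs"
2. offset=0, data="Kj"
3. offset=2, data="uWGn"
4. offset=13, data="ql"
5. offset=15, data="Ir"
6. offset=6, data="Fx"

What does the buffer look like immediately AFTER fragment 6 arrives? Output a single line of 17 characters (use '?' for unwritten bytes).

Answer: KjuWGnFxPaaqsqlIr

Derivation:
Fragment 1: offset=8 data="Paaqs" -> buffer=????????Paaqs????
Fragment 2: offset=0 data="Kj" -> buffer=Kj??????Paaqs????
Fragment 3: offset=2 data="uWGn" -> buffer=KjuWGn??Paaqs????
Fragment 4: offset=13 data="ql" -> buffer=KjuWGn??Paaqsql??
Fragment 5: offset=15 data="Ir" -> buffer=KjuWGn??PaaqsqlIr
Fragment 6: offset=6 data="Fx" -> buffer=KjuWGnFxPaaqsqlIr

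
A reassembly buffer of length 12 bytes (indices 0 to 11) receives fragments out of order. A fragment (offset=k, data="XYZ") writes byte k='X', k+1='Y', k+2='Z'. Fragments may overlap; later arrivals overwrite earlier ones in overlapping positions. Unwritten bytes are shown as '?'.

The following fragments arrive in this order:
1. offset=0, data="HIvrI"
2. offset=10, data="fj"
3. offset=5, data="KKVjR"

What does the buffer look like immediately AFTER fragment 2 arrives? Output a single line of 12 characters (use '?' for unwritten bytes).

Answer: HIvrI?????fj

Derivation:
Fragment 1: offset=0 data="HIvrI" -> buffer=HIvrI???????
Fragment 2: offset=10 data="fj" -> buffer=HIvrI?????fj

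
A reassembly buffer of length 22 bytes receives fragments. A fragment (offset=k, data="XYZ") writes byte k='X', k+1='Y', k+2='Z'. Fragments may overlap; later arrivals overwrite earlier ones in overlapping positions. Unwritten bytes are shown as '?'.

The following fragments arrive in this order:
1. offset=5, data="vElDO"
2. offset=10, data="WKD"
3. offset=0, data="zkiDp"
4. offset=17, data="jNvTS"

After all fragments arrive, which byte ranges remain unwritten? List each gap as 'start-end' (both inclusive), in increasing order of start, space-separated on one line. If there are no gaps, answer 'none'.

Fragment 1: offset=5 len=5
Fragment 2: offset=10 len=3
Fragment 3: offset=0 len=5
Fragment 4: offset=17 len=5
Gaps: 13-16

Answer: 13-16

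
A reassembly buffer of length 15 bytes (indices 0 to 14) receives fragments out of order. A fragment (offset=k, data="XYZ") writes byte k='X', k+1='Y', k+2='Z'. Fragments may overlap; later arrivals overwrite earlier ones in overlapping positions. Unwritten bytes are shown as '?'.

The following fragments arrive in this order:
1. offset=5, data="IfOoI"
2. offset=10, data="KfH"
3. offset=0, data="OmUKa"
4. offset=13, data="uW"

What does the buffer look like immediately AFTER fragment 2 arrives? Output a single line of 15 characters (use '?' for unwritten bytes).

Answer: ?????IfOoIKfH??

Derivation:
Fragment 1: offset=5 data="IfOoI" -> buffer=?????IfOoI?????
Fragment 2: offset=10 data="KfH" -> buffer=?????IfOoIKfH??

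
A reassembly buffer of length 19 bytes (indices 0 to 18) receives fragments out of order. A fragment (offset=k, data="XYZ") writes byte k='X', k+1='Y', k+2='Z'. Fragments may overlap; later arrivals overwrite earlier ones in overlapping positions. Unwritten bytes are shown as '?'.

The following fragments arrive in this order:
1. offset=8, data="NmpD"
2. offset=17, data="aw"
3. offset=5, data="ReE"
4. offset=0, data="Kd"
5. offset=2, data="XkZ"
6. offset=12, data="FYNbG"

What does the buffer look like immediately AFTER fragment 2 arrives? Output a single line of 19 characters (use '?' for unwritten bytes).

Fragment 1: offset=8 data="NmpD" -> buffer=????????NmpD???????
Fragment 2: offset=17 data="aw" -> buffer=????????NmpD?????aw

Answer: ????????NmpD?????aw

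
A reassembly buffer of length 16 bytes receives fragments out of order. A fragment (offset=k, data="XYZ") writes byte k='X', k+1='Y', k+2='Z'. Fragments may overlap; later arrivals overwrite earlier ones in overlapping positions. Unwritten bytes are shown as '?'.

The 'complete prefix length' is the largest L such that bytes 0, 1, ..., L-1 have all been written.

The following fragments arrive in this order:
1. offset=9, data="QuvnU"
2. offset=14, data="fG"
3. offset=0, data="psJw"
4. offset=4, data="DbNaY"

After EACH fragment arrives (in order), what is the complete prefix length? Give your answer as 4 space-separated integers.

Fragment 1: offset=9 data="QuvnU" -> buffer=?????????QuvnU?? -> prefix_len=0
Fragment 2: offset=14 data="fG" -> buffer=?????????QuvnUfG -> prefix_len=0
Fragment 3: offset=0 data="psJw" -> buffer=psJw?????QuvnUfG -> prefix_len=4
Fragment 4: offset=4 data="DbNaY" -> buffer=psJwDbNaYQuvnUfG -> prefix_len=16

Answer: 0 0 4 16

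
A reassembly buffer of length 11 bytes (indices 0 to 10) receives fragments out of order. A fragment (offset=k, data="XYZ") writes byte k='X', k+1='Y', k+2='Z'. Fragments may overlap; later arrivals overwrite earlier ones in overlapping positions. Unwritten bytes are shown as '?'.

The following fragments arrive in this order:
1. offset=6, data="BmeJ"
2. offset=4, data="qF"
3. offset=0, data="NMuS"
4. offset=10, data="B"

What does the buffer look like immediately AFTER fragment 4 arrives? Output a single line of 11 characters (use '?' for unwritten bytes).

Answer: NMuSqFBmeJB

Derivation:
Fragment 1: offset=6 data="BmeJ" -> buffer=??????BmeJ?
Fragment 2: offset=4 data="qF" -> buffer=????qFBmeJ?
Fragment 3: offset=0 data="NMuS" -> buffer=NMuSqFBmeJ?
Fragment 4: offset=10 data="B" -> buffer=NMuSqFBmeJB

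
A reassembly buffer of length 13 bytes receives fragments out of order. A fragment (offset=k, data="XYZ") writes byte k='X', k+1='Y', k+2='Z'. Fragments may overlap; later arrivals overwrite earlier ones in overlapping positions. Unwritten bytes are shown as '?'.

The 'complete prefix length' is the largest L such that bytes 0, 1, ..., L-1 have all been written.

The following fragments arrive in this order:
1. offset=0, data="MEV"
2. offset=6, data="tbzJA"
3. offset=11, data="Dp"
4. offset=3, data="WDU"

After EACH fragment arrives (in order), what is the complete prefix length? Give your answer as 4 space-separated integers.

Fragment 1: offset=0 data="MEV" -> buffer=MEV?????????? -> prefix_len=3
Fragment 2: offset=6 data="tbzJA" -> buffer=MEV???tbzJA?? -> prefix_len=3
Fragment 3: offset=11 data="Dp" -> buffer=MEV???tbzJADp -> prefix_len=3
Fragment 4: offset=3 data="WDU" -> buffer=MEVWDUtbzJADp -> prefix_len=13

Answer: 3 3 3 13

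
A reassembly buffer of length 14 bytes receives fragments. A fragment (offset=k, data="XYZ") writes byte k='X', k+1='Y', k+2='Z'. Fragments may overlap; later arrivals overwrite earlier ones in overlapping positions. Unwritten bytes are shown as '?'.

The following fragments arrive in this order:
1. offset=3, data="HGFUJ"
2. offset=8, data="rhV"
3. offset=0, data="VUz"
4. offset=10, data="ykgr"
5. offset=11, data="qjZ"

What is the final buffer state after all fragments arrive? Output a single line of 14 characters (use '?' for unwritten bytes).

Answer: VUzHGFUJrhyqjZ

Derivation:
Fragment 1: offset=3 data="HGFUJ" -> buffer=???HGFUJ??????
Fragment 2: offset=8 data="rhV" -> buffer=???HGFUJrhV???
Fragment 3: offset=0 data="VUz" -> buffer=VUzHGFUJrhV???
Fragment 4: offset=10 data="ykgr" -> buffer=VUzHGFUJrhykgr
Fragment 5: offset=11 data="qjZ" -> buffer=VUzHGFUJrhyqjZ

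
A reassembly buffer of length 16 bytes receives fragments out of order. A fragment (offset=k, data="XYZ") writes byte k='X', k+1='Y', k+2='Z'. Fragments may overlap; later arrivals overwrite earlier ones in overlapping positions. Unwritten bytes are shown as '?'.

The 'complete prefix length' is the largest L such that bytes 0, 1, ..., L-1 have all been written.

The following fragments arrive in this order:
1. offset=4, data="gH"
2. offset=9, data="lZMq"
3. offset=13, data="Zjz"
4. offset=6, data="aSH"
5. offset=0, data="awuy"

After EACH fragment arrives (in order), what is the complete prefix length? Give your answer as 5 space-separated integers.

Fragment 1: offset=4 data="gH" -> buffer=????gH?????????? -> prefix_len=0
Fragment 2: offset=9 data="lZMq" -> buffer=????gH???lZMq??? -> prefix_len=0
Fragment 3: offset=13 data="Zjz" -> buffer=????gH???lZMqZjz -> prefix_len=0
Fragment 4: offset=6 data="aSH" -> buffer=????gHaSHlZMqZjz -> prefix_len=0
Fragment 5: offset=0 data="awuy" -> buffer=awuygHaSHlZMqZjz -> prefix_len=16

Answer: 0 0 0 0 16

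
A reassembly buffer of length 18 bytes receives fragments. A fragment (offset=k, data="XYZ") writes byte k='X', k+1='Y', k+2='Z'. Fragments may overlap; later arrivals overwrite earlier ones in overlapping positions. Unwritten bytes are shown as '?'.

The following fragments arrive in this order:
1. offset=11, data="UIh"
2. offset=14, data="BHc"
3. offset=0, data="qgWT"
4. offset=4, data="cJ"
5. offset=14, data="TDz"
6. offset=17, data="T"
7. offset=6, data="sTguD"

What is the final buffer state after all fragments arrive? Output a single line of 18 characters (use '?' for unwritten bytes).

Fragment 1: offset=11 data="UIh" -> buffer=???????????UIh????
Fragment 2: offset=14 data="BHc" -> buffer=???????????UIhBHc?
Fragment 3: offset=0 data="qgWT" -> buffer=qgWT???????UIhBHc?
Fragment 4: offset=4 data="cJ" -> buffer=qgWTcJ?????UIhBHc?
Fragment 5: offset=14 data="TDz" -> buffer=qgWTcJ?????UIhTDz?
Fragment 6: offset=17 data="T" -> buffer=qgWTcJ?????UIhTDzT
Fragment 7: offset=6 data="sTguD" -> buffer=qgWTcJsTguDUIhTDzT

Answer: qgWTcJsTguDUIhTDzT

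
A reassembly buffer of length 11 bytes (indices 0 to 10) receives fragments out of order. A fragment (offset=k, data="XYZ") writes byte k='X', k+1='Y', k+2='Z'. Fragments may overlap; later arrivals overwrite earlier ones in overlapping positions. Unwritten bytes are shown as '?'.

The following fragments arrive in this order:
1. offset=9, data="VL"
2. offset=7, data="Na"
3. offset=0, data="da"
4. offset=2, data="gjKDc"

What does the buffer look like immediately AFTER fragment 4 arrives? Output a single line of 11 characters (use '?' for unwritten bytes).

Answer: dagjKDcNaVL

Derivation:
Fragment 1: offset=9 data="VL" -> buffer=?????????VL
Fragment 2: offset=7 data="Na" -> buffer=???????NaVL
Fragment 3: offset=0 data="da" -> buffer=da?????NaVL
Fragment 4: offset=2 data="gjKDc" -> buffer=dagjKDcNaVL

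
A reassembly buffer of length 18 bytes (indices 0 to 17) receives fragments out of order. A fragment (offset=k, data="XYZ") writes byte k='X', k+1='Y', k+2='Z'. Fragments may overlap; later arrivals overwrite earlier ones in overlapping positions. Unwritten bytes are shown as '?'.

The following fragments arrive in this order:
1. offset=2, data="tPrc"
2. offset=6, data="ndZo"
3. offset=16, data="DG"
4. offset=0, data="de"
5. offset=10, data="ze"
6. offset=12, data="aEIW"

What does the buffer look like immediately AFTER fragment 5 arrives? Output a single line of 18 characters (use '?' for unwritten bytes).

Answer: detPrcndZoze????DG

Derivation:
Fragment 1: offset=2 data="tPrc" -> buffer=??tPrc????????????
Fragment 2: offset=6 data="ndZo" -> buffer=??tPrcndZo????????
Fragment 3: offset=16 data="DG" -> buffer=??tPrcndZo??????DG
Fragment 4: offset=0 data="de" -> buffer=detPrcndZo??????DG
Fragment 5: offset=10 data="ze" -> buffer=detPrcndZoze????DG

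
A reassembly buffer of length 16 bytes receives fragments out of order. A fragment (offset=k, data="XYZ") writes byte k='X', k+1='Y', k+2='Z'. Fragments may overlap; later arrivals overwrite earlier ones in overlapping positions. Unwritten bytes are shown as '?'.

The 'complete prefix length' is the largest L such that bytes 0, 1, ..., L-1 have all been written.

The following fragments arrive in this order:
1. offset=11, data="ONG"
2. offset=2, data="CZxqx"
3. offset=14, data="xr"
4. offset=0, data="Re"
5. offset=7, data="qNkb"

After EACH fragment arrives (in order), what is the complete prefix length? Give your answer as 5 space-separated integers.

Answer: 0 0 0 7 16

Derivation:
Fragment 1: offset=11 data="ONG" -> buffer=???????????ONG?? -> prefix_len=0
Fragment 2: offset=2 data="CZxqx" -> buffer=??CZxqx????ONG?? -> prefix_len=0
Fragment 3: offset=14 data="xr" -> buffer=??CZxqx????ONGxr -> prefix_len=0
Fragment 4: offset=0 data="Re" -> buffer=ReCZxqx????ONGxr -> prefix_len=7
Fragment 5: offset=7 data="qNkb" -> buffer=ReCZxqxqNkbONGxr -> prefix_len=16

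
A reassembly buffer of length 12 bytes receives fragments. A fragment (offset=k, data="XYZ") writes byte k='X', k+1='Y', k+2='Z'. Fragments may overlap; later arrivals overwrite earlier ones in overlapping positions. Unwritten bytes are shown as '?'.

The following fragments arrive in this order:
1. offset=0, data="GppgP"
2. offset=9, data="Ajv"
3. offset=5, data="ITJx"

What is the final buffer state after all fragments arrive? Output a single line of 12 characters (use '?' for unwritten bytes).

Answer: GppgPITJxAjv

Derivation:
Fragment 1: offset=0 data="GppgP" -> buffer=GppgP???????
Fragment 2: offset=9 data="Ajv" -> buffer=GppgP????Ajv
Fragment 3: offset=5 data="ITJx" -> buffer=GppgPITJxAjv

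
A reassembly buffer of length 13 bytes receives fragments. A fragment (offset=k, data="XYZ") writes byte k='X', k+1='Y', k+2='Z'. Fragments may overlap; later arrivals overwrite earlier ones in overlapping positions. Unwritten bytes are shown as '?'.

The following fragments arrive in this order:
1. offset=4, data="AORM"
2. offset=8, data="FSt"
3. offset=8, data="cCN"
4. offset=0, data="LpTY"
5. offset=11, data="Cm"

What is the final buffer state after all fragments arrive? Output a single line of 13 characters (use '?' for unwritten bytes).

Fragment 1: offset=4 data="AORM" -> buffer=????AORM?????
Fragment 2: offset=8 data="FSt" -> buffer=????AORMFSt??
Fragment 3: offset=8 data="cCN" -> buffer=????AORMcCN??
Fragment 4: offset=0 data="LpTY" -> buffer=LpTYAORMcCN??
Fragment 5: offset=11 data="Cm" -> buffer=LpTYAORMcCNCm

Answer: LpTYAORMcCNCm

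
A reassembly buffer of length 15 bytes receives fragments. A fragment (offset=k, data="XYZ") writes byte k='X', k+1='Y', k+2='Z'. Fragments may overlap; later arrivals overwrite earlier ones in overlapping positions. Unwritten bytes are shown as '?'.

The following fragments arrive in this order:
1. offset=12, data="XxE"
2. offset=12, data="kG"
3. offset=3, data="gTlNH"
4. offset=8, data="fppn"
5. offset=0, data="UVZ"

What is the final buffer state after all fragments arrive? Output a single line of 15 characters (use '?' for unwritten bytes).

Fragment 1: offset=12 data="XxE" -> buffer=????????????XxE
Fragment 2: offset=12 data="kG" -> buffer=????????????kGE
Fragment 3: offset=3 data="gTlNH" -> buffer=???gTlNH????kGE
Fragment 4: offset=8 data="fppn" -> buffer=???gTlNHfppnkGE
Fragment 5: offset=0 data="UVZ" -> buffer=UVZgTlNHfppnkGE

Answer: UVZgTlNHfppnkGE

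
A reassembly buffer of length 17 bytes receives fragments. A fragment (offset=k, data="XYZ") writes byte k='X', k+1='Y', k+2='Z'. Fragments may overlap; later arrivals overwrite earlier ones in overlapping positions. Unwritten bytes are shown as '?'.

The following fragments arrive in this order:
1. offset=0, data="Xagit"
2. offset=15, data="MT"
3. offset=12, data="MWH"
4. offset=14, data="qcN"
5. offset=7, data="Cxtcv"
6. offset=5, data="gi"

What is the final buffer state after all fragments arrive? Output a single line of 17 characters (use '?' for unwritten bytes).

Answer: XagitgiCxtcvMWqcN

Derivation:
Fragment 1: offset=0 data="Xagit" -> buffer=Xagit????????????
Fragment 2: offset=15 data="MT" -> buffer=Xagit??????????MT
Fragment 3: offset=12 data="MWH" -> buffer=Xagit???????MWHMT
Fragment 4: offset=14 data="qcN" -> buffer=Xagit???????MWqcN
Fragment 5: offset=7 data="Cxtcv" -> buffer=Xagit??CxtcvMWqcN
Fragment 6: offset=5 data="gi" -> buffer=XagitgiCxtcvMWqcN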